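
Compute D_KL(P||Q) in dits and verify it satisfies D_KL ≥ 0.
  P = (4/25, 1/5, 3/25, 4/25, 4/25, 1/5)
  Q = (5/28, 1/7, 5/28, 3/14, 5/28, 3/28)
0.0272 dits

KL divergence satisfies the Gibbs inequality: D_KL(P||Q) ≥ 0 for all distributions P, Q.

D_KL(P||Q) = Σ p(x) log(p(x)/q(x))
Term by term:
  x=0: 4/25 × log_10[(4/25)/(5/28)] = -0.0076
  x=1: 1/5 × log_10[(1/5)/(1/7)] = 0.0292
  x=2: 3/25 × log_10[(3/25)/(5/28)] = -0.0207
  x=3: 4/25 × log_10[(4/25)/(3/14)] = -0.0203
  x=4: 4/25 × log_10[(4/25)/(5/28)] = -0.0076
  x=5: 1/5 × log_10[(1/5)/(3/28)] = 0.0542
D_KL(P||Q) = 0.0272 dits

D_KL(P||Q) = 0.0272 ≥ 0 ✓

This non-negativity is a fundamental property: relative entropy cannot be negative because it measures how different Q is from P.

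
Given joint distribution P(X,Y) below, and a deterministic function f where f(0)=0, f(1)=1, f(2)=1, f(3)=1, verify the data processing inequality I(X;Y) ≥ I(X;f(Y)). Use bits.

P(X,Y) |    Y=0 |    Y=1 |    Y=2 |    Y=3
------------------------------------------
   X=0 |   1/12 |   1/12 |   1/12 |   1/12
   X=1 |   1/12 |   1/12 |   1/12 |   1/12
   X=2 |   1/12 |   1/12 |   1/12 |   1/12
I(X;Y) = 0.0000, I(X;f(Y)) = 0.0000, inequality holds: 0.0000 ≥ 0.0000

Data Processing Inequality: For any Markov chain X → Y → Z, we have I(X;Y) ≥ I(X;Z).

Here Z = f(Y) is a deterministic function of Y, forming X → Y → Z.

Original I(X;Y) = 0.0000 bits

After applying f:
P(X,Z) where Z=f(Y):
- P(X,Z=0) = P(X,Y=0)
- P(X,Z=1) = P(X,Y=1) + P(X,Y=2) + P(X,Y=3)

I(X;Z) = I(X;f(Y)) = 0.0000 bits

Verification: 0.0000 ≥ 0.0000 ✓

Information cannot be created by processing; the function f can only lose information about X.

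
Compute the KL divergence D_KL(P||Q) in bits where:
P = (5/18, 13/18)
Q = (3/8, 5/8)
0.0304 bits

KL divergence: D_KL(P||Q) = Σ p(x) log(p(x)/q(x))

Computing term by term:
  x=0: 5/18 × log_2[(5/18)/(3/8)] = 5/18 × -0.4330 = -0.1203
  x=1: 13/18 × log_2[(13/18)/(5/8)] = 13/18 × 0.2086 = 0.1506

D_KL(P||Q) = 0.0304 bits

Note: KL divergence is always non-negative and equals 0 iff P = Q.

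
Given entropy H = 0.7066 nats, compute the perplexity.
2.0271

Perplexity is e^H (or exp(H) for natural log).

H = 0.7066 nats
Perplexity = e^0.7066 = 2.0271

Interpretation: The model's uncertainty is equivalent to choosing uniformly among 2.0 options.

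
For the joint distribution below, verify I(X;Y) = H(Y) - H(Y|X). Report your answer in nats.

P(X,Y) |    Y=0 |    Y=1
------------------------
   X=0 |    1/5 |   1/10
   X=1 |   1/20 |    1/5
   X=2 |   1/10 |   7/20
I(X;Y) = 0.0930 nats

Mutual information has multiple equivalent forms:
- I(X;Y) = H(X) - H(X|Y)
- I(X;Y) = H(Y) - H(Y|X)
- I(X;Y) = H(X) + H(Y) - H(X,Y)

Computing all quantities:
H(X) = 1.0671, H(Y) = 0.6474, H(X,Y) = 1.6215
H(X|Y) = 0.9741, H(Y|X) = 0.5544

Verification:
H(X) - H(X|Y) = 1.0671 - 0.9741 = 0.0930
H(Y) - H(Y|X) = 0.6474 - 0.5544 = 0.0930
H(X) + H(Y) - H(X,Y) = 1.0671 + 0.6474 - 1.6215 = 0.0930

All forms give I(X;Y) = 0.0930 nats. ✓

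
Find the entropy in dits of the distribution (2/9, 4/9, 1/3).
0.4607 dits

Shannon entropy is H(X) = -Σ p(x) log p(x).

For P = (2/9, 4/9, 1/3):
H = -2/9 × log_10(2/9) -4/9 × log_10(4/9) -1/3 × log_10(1/3)
H = 0.4607 dits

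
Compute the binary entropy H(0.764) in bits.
0.7883 bits

The binary entropy function is:
H(p) = -p log(p) - (1-p) log(1-p)

H(0.764) = -0.764 × log_2(0.764) - 0.236 × log_2(0.236)
H(0.764) = 0.7883 bits

Note: Binary entropy is maximized at p=0.5 (H=1 bit) and minimized at p=0 or p=1 (H=0).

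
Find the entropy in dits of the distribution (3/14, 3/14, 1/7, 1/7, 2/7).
0.6836 dits

Shannon entropy is H(X) = -Σ p(x) log p(x).

For P = (3/14, 3/14, 1/7, 1/7, 2/7):
H = -3/14 × log_10(3/14) -3/14 × log_10(3/14) -1/7 × log_10(1/7) -1/7 × log_10(1/7) -2/7 × log_10(2/7)
H = 0.6836 dits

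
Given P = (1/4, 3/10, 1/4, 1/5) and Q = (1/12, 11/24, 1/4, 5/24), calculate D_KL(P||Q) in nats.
0.1393 nats

KL divergence: D_KL(P||Q) = Σ p(x) log(p(x)/q(x))

Computing term by term:
  x=0: 1/4 × log_e[(1/4)/(1/12)] = 1/4 × 1.0986 = 0.2747
  x=1: 3/10 × log_e[(3/10)/(11/24)] = 3/10 × -0.4238 = -0.1271
  x=2: 1/4 × log_e[(1/4)/(1/4)] = 1/4 × 0.0000 = 0.0000
  x=3: 1/5 × log_e[(1/5)/(5/24)] = 1/5 × -0.0408 = -0.0082

D_KL(P||Q) = 0.1393 nats

Note: KL divergence is always non-negative and equals 0 iff P = Q.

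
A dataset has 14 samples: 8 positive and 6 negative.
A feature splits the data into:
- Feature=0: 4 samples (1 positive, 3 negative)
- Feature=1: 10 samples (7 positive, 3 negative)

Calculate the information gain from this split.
0.1239 bits

Information Gain = H(Y) - H(Y|Feature)

Before split:
P(positive) = 8/14 = 0.5714
H(Y) = 0.9852 bits

After split:
Feature=0: H = 0.8113 bits (weight = 4/14)
Feature=1: H = 0.8813 bits (weight = 10/14)
H(Y|Feature) = (4/14)×0.8113 + (10/14)×0.8813 = 0.8613 bits

Information Gain = 0.9852 - 0.8613 = 0.1239 bits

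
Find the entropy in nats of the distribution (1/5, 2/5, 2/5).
1.0549 nats

Shannon entropy is H(X) = -Σ p(x) log p(x).

For P = (1/5, 2/5, 2/5):
H = -1/5 × log_e(1/5) -2/5 × log_e(2/5) -2/5 × log_e(2/5)
H = 1.0549 nats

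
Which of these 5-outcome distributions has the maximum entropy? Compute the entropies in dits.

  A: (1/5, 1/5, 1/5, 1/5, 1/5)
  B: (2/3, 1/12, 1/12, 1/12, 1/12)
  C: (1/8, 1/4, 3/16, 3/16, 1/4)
A

For a discrete distribution over n outcomes, entropy is maximized by the uniform distribution.

Computing entropies:
H(A) = 0.6990 dits
H(B) = 0.4771 dits
H(C) = 0.6865 dits

The uniform distribution (where all probabilities equal 1/5) achieves the maximum entropy of log_10(5) = 0.6990 dits.

Distribution A has the highest entropy.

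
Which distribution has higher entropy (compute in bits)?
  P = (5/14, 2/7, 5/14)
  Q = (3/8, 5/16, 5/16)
Q

Computing entropies in bits:
H(P) = 1.5774
H(Q) = 1.5794

Distribution Q has higher entropy.

Intuition: The distribution closer to uniform (more spread out) has higher entropy.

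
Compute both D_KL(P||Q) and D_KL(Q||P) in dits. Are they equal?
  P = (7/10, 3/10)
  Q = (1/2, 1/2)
D_KL(P||Q) = 0.0357, D_KL(Q||P) = 0.0379

KL divergence is not symmetric: D_KL(P||Q) ≠ D_KL(Q||P) in general.

D_KL(P||Q) = 0.0357 dits
D_KL(Q||P) = 0.0379 dits

No, they are not equal!

This asymmetry is why KL divergence is not a true distance metric.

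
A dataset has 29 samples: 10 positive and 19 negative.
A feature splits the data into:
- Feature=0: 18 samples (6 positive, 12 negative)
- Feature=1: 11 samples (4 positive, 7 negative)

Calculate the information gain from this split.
0.0007 bits

Information Gain = H(Y) - H(Y|Feature)

Before split:
P(positive) = 10/29 = 0.3448
H(Y) = 0.9294 bits

After split:
Feature=0: H = 0.9183 bits (weight = 18/29)
Feature=1: H = 0.9457 bits (weight = 11/29)
H(Y|Feature) = (18/29)×0.9183 + (11/29)×0.9457 = 0.9287 bits

Information Gain = 0.9294 - 0.9287 = 0.0007 bits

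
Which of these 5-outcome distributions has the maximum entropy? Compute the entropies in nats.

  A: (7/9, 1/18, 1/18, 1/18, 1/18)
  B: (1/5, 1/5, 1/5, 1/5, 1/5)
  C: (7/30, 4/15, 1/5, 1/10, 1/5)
B

For a discrete distribution over n outcomes, entropy is maximized by the uniform distribution.

Computing entropies:
H(A) = 0.8378 nats
H(B) = 1.6094 nats
H(C) = 1.5661 nats

The uniform distribution (where all probabilities equal 1/5) achieves the maximum entropy of log_e(5) = 1.6094 nats.

Distribution B has the highest entropy.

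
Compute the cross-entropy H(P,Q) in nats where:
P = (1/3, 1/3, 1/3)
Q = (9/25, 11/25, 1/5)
1.1507 nats

Cross-entropy: H(P,Q) = -Σ p(x) log q(x)

Alternatively: H(P,Q) = H(P) + D_KL(P||Q)
H(P) = 1.0986 nats
D_KL(P||Q) = 0.0521 nats

H(P,Q) = 1.0986 + 0.0521 = 1.1507 nats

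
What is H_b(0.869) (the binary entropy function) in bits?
0.5602 bits

The binary entropy function is:
H(p) = -p log(p) - (1-p) log(1-p)

H(0.869) = -0.869 × log_2(0.869) - 0.131 × log_2(0.131)
H(0.869) = 0.5602 bits

Note: Binary entropy is maximized at p=0.5 (H=1 bit) and minimized at p=0 or p=1 (H=0).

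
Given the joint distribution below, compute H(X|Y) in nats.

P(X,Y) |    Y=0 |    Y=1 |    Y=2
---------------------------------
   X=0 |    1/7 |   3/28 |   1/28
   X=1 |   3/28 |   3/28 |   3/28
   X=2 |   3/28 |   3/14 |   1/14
1.0512 nats

Using the chain rule: H(X|Y) = H(X,Y) - H(Y)

First, compute H(X,Y) = 2.1122 nats

Marginal P(Y) = (5/14, 3/7, 3/14)
H(Y) = 1.0609 nats

H(X|Y) = H(X,Y) - H(Y) = 2.1122 - 1.0609 = 1.0512 nats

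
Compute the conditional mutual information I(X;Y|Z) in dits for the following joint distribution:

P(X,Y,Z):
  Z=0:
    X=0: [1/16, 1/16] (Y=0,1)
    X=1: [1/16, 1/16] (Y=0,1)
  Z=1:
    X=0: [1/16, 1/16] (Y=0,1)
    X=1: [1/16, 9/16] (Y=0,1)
0.0209 dits

Conditional mutual information: I(X;Y|Z) = H(X|Z) + H(Y|Z) - H(X,Y|Z)

H(Z) = 0.2442
H(X,Z) = 0.4662 → H(X|Z) = 0.2220
H(Y,Z) = 0.4662 → H(Y|Z) = 0.2220
H(X,Y,Z) = 0.6674 → H(X,Y|Z) = 0.4231

I(X;Y|Z) = 0.2220 + 0.2220 - 0.4231 = 0.0209 dits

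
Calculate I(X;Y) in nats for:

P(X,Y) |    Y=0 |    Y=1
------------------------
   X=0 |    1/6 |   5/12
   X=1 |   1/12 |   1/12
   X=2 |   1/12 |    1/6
0.0129 nats

Mutual information: I(X;Y) = H(X) + H(Y) - H(X,Y)

Marginals:
P(X) = (7/12, 1/6, 1/4), H(X) = 0.9596 nats
P(Y) = (1/3, 2/3), H(Y) = 0.6365 nats

Joint entropy: H(X,Y) = 1.5833 nats

I(X;Y) = 0.9596 + 0.6365 - 1.5833 = 0.0129 nats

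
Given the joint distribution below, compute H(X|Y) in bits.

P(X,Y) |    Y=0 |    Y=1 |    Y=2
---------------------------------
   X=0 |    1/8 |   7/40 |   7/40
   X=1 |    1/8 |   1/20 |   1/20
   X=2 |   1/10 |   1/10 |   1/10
1.4748 bits

Using the chain rule: H(X|Y) = H(X,Y) - H(Y)

First, compute H(X,Y) = 3.0589 bits

Marginal P(Y) = (7/20, 13/40, 13/40)
H(Y) = 1.5841 bits

H(X|Y) = H(X,Y) - H(Y) = 3.0589 - 1.5841 = 1.4748 bits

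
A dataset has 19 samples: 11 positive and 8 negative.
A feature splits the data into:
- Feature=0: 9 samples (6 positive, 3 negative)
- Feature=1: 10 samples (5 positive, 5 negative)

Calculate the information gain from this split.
0.0206 bits

Information Gain = H(Y) - H(Y|Feature)

Before split:
P(positive) = 11/19 = 0.5789
H(Y) = 0.9819 bits

After split:
Feature=0: H = 0.9183 bits (weight = 9/19)
Feature=1: H = 1.0000 bits (weight = 10/19)
H(Y|Feature) = (9/19)×0.9183 + (10/19)×1.0000 = 0.9613 bits

Information Gain = 0.9819 - 0.9613 = 0.0206 bits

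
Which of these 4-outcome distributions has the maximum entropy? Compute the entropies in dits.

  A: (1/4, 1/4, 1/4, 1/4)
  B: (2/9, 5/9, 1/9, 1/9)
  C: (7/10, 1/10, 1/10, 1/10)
A

For a discrete distribution over n outcomes, entropy is maximized by the uniform distribution.

Computing entropies:
H(A) = 0.6021 dits
H(B) = 0.4990 dits
H(C) = 0.4084 dits

The uniform distribution (where all probabilities equal 1/4) achieves the maximum entropy of log_10(4) = 0.6021 dits.

Distribution A has the highest entropy.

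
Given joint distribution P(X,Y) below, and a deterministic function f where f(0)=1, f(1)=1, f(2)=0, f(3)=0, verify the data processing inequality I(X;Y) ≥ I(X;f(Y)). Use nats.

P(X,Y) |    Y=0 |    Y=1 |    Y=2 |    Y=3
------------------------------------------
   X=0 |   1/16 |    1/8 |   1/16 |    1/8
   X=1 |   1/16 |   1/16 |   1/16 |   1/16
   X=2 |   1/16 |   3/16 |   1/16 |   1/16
I(X;Y) = 0.0310, I(X;f(Y)) = 0.0134, inequality holds: 0.0310 ≥ 0.0134

Data Processing Inequality: For any Markov chain X → Y → Z, we have I(X;Y) ≥ I(X;Z).

Here Z = f(Y) is a deterministic function of Y, forming X → Y → Z.

Original I(X;Y) = 0.0310 nats

After applying f:
P(X,Z) where Z=f(Y):
- P(X,Z=0) = P(X,Y=2) + P(X,Y=3)
- P(X,Z=1) = P(X,Y=0) + P(X,Y=1)

I(X;Z) = I(X;f(Y)) = 0.0134 nats

Verification: 0.0310 ≥ 0.0134 ✓

Information cannot be created by processing; the function f can only lose information about X.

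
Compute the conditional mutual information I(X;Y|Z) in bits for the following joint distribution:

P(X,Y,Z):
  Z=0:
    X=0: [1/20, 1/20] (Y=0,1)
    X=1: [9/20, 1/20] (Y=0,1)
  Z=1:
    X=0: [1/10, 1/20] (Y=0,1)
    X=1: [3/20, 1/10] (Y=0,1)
0.0568 bits

Conditional mutual information: I(X;Y|Z) = H(X|Z) + H(Y|Z) - H(X,Y|Z)

H(Z) = 0.9710
H(X,Z) = 1.7427 → H(X|Z) = 0.7718
H(Y,Z) = 1.7427 → H(Y|Z) = 0.7718
H(X,Y,Z) = 2.4577 → H(X,Y|Z) = 1.4868

I(X;Y|Z) = 0.7718 + 0.7718 - 1.4868 = 0.0568 bits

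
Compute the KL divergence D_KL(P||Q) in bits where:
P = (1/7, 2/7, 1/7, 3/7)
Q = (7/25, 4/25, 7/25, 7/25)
0.2248 bits

KL divergence: D_KL(P||Q) = Σ p(x) log(p(x)/q(x))

Computing term by term:
  x=0: 1/7 × log_2[(1/7)/(7/25)] = 1/7 × -0.9709 = -0.1387
  x=1: 2/7 × log_2[(2/7)/(4/25)] = 2/7 × 0.8365 = 0.2390
  x=2: 1/7 × log_2[(1/7)/(7/25)] = 1/7 × -0.9709 = -0.1387
  x=3: 3/7 × log_2[(3/7)/(7/25)] = 3/7 × 0.6141 = 0.2632

D_KL(P||Q) = 0.2248 bits

Note: KL divergence is always non-negative and equals 0 iff P = Q.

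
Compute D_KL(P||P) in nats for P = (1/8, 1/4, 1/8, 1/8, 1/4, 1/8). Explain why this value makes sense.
0.0000 nats

KL divergence satisfies the Gibbs inequality: D_KL(P||Q) ≥ 0 for all distributions P, Q.

D_KL(P||Q) = Σ p(x) log(p(x)/q(x))
Each term is p(x) × log_e(p(x)/p(x)) = p(x) × log_e(1) = 0, so the sum is 0.
D_KL(P||Q) = 0.0000 nats

When P = Q, the KL divergence is exactly 0, as there is no 'divergence' between identical distributions.

This non-negativity is a fundamental property: relative entropy cannot be negative because it measures how different Q is from P.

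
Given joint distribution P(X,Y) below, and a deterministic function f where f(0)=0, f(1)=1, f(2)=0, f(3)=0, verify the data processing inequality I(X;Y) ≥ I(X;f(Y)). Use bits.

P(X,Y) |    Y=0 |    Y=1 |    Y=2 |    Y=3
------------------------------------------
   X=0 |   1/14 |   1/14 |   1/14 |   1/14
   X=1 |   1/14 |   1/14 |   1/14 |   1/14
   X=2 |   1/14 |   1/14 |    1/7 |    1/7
I(X;Y) = 0.0202, I(X;f(Y)) = 0.0074, inequality holds: 0.0202 ≥ 0.0074

Data Processing Inequality: For any Markov chain X → Y → Z, we have I(X;Y) ≥ I(X;Z).

Here Z = f(Y) is a deterministic function of Y, forming X → Y → Z.

Original I(X;Y) = 0.0202 bits

After applying f:
P(X,Z) where Z=f(Y):
- P(X,Z=0) = P(X,Y=0) + P(X,Y=2) + P(X,Y=3)
- P(X,Z=1) = P(X,Y=1)

I(X;Z) = I(X;f(Y)) = 0.0074 bits

Verification: 0.0202 ≥ 0.0074 ✓

Information cannot be created by processing; the function f can only lose information about X.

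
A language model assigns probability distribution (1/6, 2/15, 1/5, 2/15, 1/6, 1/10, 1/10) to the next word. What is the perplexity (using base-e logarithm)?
6.8003

Perplexity is e^H (or exp(H) for natural log).

First, H = -Σ p log p = 1.9170 nats
Perplexity = e^1.9170 = 6.8003

Interpretation: The model's uncertainty is equivalent to choosing uniformly among 6.8 options.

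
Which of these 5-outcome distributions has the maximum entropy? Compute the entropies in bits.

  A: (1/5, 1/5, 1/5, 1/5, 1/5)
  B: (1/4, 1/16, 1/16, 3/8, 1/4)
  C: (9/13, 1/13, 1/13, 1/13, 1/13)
A

For a discrete distribution over n outcomes, entropy is maximized by the uniform distribution.

Computing entropies:
H(A) = 2.3219 bits
H(B) = 2.0306 bits
H(C) = 1.5059 bits

The uniform distribution (where all probabilities equal 1/5) achieves the maximum entropy of log_2(5) = 2.3219 bits.

Distribution A has the highest entropy.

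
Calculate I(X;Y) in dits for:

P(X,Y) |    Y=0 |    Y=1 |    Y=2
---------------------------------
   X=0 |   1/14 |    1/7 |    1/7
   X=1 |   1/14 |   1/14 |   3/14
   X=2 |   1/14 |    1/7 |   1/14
0.0207 dits

Mutual information: I(X;Y) = H(X) + H(Y) - H(X,Y)

Marginals:
P(X) = (5/14, 5/14, 2/7), H(X) = 0.4748 dits
P(Y) = (3/14, 5/14, 3/7), H(Y) = 0.4608 dits

Joint entropy: H(X,Y) = 0.9149 dits

I(X;Y) = 0.4748 + 0.4608 - 0.9149 = 0.0207 dits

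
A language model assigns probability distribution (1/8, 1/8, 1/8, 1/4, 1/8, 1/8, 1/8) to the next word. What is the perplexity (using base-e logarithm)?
6.7272

Perplexity is e^H (or exp(H) for natural log).

First, H = -Σ p log p = 1.9062 nats
Perplexity = e^1.9062 = 6.7272

Interpretation: The model's uncertainty is equivalent to choosing uniformly among 6.7 options.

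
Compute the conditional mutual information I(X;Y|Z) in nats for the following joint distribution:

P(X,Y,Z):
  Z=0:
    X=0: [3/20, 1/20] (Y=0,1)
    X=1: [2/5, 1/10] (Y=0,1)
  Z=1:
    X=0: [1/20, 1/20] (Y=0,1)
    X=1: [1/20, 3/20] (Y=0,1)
0.0102 nats

Conditional mutual information: I(X;Y|Z) = H(X|Z) + H(Y|Z) - H(X,Y|Z)

H(Z) = 0.6109
H(X,Z) = 1.2206 → H(X|Z) = 0.6097
H(Y,Z) = 1.1655 → H(Y|Z) = 0.5547
H(X,Y,Z) = 1.7651 → H(X,Y|Z) = 1.1542

I(X;Y|Z) = 0.6097 + 0.5547 - 1.1542 = 0.0102 nats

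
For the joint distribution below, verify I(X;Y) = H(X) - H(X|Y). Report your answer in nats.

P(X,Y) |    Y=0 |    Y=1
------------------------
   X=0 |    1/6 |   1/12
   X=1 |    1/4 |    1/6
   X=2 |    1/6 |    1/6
I(X;Y) = 0.0086 nats

Mutual information has multiple equivalent forms:
- I(X;Y) = H(X) - H(X|Y)
- I(X;Y) = H(Y) - H(Y|X)
- I(X;Y) = H(X) + H(Y) - H(X,Y)

Computing all quantities:
H(X) = 1.0776, H(Y) = 0.6792, H(X,Y) = 1.7482
H(X|Y) = 1.0690, H(Y|X) = 0.6706

Verification:
H(X) - H(X|Y) = 1.0776 - 1.0690 = 0.0086
H(Y) - H(Y|X) = 0.6792 - 0.6706 = 0.0086
H(X) + H(Y) - H(X,Y) = 1.0776 + 0.6792 - 1.7482 = 0.0086

All forms give I(X;Y) = 0.0086 nats. ✓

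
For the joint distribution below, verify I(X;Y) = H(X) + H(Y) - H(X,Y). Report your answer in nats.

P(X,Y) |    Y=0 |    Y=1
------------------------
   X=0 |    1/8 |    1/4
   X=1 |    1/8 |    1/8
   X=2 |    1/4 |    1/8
I(X;Y) = 0.0425 nats

Mutual information has multiple equivalent forms:
- I(X;Y) = H(X) - H(X|Y)
- I(X;Y) = H(Y) - H(Y|X)
- I(X;Y) = H(X) + H(Y) - H(X,Y)

Computing all quantities:
H(X) = 1.0822, H(Y) = 0.6931, H(X,Y) = 1.7329
H(X|Y) = 1.0397, H(Y|X) = 0.6507

Verification:
H(X) - H(X|Y) = 1.0822 - 1.0397 = 0.0425
H(Y) - H(Y|X) = 0.6931 - 0.6507 = 0.0425
H(X) + H(Y) - H(X,Y) = 1.0822 + 0.6931 - 1.7329 = 0.0425

All forms give I(X;Y) = 0.0425 nats. ✓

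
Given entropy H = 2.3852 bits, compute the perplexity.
5.2242

Perplexity is 2^H (or exp(H) for natural log).

H = 2.3852 bits
Perplexity = 2^2.3852 = 5.2242

Interpretation: The model's uncertainty is equivalent to choosing uniformly among 5.2 options.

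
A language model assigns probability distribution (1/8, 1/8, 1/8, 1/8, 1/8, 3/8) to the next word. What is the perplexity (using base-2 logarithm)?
5.2987

Perplexity is 2^H (or exp(H) for natural log).

First, H = -Σ p log p = 2.4056 bits
Perplexity = 2^2.4056 = 5.2987

Interpretation: The model's uncertainty is equivalent to choosing uniformly among 5.3 options.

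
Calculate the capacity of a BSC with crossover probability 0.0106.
0.9153 bits

For a binary symmetric channel (BSC) with error probability p:
Capacity C = 1 - H(p) bits per symbol

where H(p) = -p log₂(p) - (1-p) log₂(1-p) is the binary entropy function.

H(0.0106) = 0.0847 bits
C = 1 - 0.0847 = 0.9153 bits per symbol

This means we can reliably transmit up to 0.9153 bits of information per channel use.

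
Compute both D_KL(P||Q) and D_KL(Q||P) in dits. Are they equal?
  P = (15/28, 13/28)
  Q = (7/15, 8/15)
D_KL(P||Q) = 0.0041, D_KL(Q||P) = 0.0041

KL divergence is not symmetric: D_KL(P||Q) ≠ D_KL(Q||P) in general.

D_KL(P||Q) = 0.0041 dits
D_KL(Q||P) = 0.0041 dits

In this case they happen to be equal (to 4 decimal places).

This asymmetry is why KL divergence is not a true distance metric.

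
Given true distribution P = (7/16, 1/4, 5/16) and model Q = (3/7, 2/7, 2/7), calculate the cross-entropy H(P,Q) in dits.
0.4670 dits

Cross-entropy: H(P,Q) = -Σ p(x) log q(x)

Alternatively: H(P,Q) = H(P) + D_KL(P||Q)
H(P) = 0.4654 dits
D_KL(P||Q) = 0.0016 dits

H(P,Q) = 0.4654 + 0.0016 = 0.4670 dits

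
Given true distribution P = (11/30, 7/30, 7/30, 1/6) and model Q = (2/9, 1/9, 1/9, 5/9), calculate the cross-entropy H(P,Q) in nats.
1.6748 nats

Cross-entropy: H(P,Q) = -Σ p(x) log q(x)

Alternatively: H(P,Q) = H(P) + D_KL(P||Q)
H(P) = 1.3456 nats
D_KL(P||Q) = 0.3292 nats

H(P,Q) = 1.3456 + 0.3292 = 1.6748 nats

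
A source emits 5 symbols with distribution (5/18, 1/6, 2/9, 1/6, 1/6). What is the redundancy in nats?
0.0235 nats

Redundancy measures how far a source is from maximum entropy:
R = H_max - H(X)

Maximum entropy for 5 symbols: H_max = log_e(5) = 1.6094 nats
Actual entropy: H(X) = 1.5859 nats
Redundancy: R = 1.6094 - 1.5859 = 0.0235 nats

This redundancy represents potential for compression: the source could be compressed by 0.0235 nats per symbol.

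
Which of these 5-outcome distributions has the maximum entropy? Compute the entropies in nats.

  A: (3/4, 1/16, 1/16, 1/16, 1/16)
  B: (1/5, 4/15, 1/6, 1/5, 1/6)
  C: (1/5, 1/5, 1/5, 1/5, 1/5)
C

For a discrete distribution over n outcomes, entropy is maximized by the uniform distribution.

Computing entropies:
H(A) = 0.9089 nats
H(B) = 1.5935 nats
H(C) = 1.6094 nats

The uniform distribution (where all probabilities equal 1/5) achieves the maximum entropy of log_e(5) = 1.6094 nats.

Distribution C has the highest entropy.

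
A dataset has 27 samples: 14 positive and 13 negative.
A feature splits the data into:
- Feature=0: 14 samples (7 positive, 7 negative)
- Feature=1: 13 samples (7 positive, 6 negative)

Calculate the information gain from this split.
0.0011 bits

Information Gain = H(Y) - H(Y|Feature)

Before split:
P(positive) = 14/27 = 0.5185
H(Y) = 0.9990 bits

After split:
Feature=0: H = 1.0000 bits (weight = 14/27)
Feature=1: H = 0.9957 bits (weight = 13/27)
H(Y|Feature) = (14/27)×1.0000 + (13/27)×0.9957 = 0.9979 bits

Information Gain = 0.9990 - 0.9979 = 0.0011 bits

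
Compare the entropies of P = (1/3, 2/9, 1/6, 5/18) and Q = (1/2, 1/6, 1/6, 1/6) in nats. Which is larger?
P

Computing entropies in nats:
H(P) = 1.3549
H(Q) = 1.2425

Distribution P has higher entropy.

Intuition: The distribution closer to uniform (more spread out) has higher entropy.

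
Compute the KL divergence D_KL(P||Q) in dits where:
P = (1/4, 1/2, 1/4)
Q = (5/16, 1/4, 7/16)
0.0655 dits

KL divergence: D_KL(P||Q) = Σ p(x) log(p(x)/q(x))

Computing term by term:
  x=0: 1/4 × log_10[(1/4)/(5/16)] = 1/4 × -0.0969 = -0.0242
  x=1: 1/2 × log_10[(1/2)/(1/4)] = 1/2 × 0.3010 = 0.1505
  x=2: 1/4 × log_10[(1/4)/(7/16)] = 1/4 × -0.2430 = -0.0608

D_KL(P||Q) = 0.0655 dits

Note: KL divergence is always non-negative and equals 0 iff P = Q.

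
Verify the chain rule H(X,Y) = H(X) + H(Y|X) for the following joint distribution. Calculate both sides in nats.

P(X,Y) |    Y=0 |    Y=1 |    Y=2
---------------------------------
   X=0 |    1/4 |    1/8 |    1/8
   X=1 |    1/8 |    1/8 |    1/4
H(X,Y) = 1.7329, H(X) = 0.6931, H(Y|X) = 1.0397 (all in nats)

Chain rule: H(X,Y) = H(X) + H(Y|X)

Left side — joint entropy directly:
H(X,Y) = -Σ p(x,y) log p(x,y) = 1.7329 nats

Right side — compute H(Y|X) from the conditional distributions:
P(X) = (1/2, 1/2), so H(X) = 0.6931 nats
H(Y|X) = Σ_x P(X=x) · H(Y|X=x):
  P(Y|X=0) = (1/2, 1/4, 1/4), H(Y|X=0) = 1.0397, weight P(X=0) = 1/2
  P(Y|X=1) = (1/4, 1/4, 1/2), H(Y|X=1) = 1.0397, weight P(X=1) = 1/2
H(Y|X) = 1.0397 nats

H(X) + H(Y|X) = 0.6931 + 1.0397 = 1.7329 nats

Both sides equal 1.7329 nats. ✓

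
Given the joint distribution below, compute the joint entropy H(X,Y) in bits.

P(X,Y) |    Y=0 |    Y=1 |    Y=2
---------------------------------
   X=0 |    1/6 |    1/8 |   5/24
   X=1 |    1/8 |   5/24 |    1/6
2.5546 bits

Joint entropy is H(X,Y) = -Σ_{x,y} p(x,y) log p(x,y).

Summing over all non-zero entries:
H(X,Y) = -[1/6·log_2(1/6) + 1/8·log_2(1/8) + 5/24·log_2(5/24) + 1/8·log_2(1/8) + 5/24·log_2(5/24) + 1/6·log_2(1/6)]
H(X,Y) = 2.5546 bits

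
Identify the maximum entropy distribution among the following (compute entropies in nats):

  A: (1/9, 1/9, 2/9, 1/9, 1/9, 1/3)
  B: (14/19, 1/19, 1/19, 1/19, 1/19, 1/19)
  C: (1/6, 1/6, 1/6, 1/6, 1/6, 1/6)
C

For a discrete distribution over n outcomes, entropy is maximized by the uniform distribution.

Computing entropies:
H(A) = 1.6770 nats
H(B) = 0.9999 nats
H(C) = 1.7918 nats

The uniform distribution (where all probabilities equal 1/6) achieves the maximum entropy of log_e(6) = 1.7918 nats.

Distribution C has the highest entropy.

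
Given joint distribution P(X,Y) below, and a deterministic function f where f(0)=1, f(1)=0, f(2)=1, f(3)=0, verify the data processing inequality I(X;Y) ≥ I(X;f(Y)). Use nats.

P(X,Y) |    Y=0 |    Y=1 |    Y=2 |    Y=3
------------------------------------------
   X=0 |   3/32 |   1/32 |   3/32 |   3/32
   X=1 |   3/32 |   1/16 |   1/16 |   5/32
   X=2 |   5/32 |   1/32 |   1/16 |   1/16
I(X;Y) = 0.0402, I(X;f(Y)) = 0.0294, inequality holds: 0.0402 ≥ 0.0294

Data Processing Inequality: For any Markov chain X → Y → Z, we have I(X;Y) ≥ I(X;Z).

Here Z = f(Y) is a deterministic function of Y, forming X → Y → Z.

Original I(X;Y) = 0.0402 nats

After applying f:
P(X,Z) where Z=f(Y):
- P(X,Z=0) = P(X,Y=1) + P(X,Y=3)
- P(X,Z=1) = P(X,Y=0) + P(X,Y=2)

I(X;Z) = I(X;f(Y)) = 0.0294 nats

Verification: 0.0402 ≥ 0.0294 ✓

Information cannot be created by processing; the function f can only lose information about X.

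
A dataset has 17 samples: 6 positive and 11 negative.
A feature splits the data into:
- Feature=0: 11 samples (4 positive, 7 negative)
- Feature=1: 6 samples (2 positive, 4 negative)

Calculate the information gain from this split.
0.0007 bits

Information Gain = H(Y) - H(Y|Feature)

Before split:
P(positive) = 6/17 = 0.3529
H(Y) = 0.9367 bits

After split:
Feature=0: H = 0.9457 bits (weight = 11/17)
Feature=1: H = 0.9183 bits (weight = 6/17)
H(Y|Feature) = (11/17)×0.9457 + (6/17)×0.9183 = 0.9360 bits

Information Gain = 0.9367 - 0.9360 = 0.0007 bits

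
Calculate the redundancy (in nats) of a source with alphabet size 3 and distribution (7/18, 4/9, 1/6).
0.0723 nats

Redundancy measures how far a source is from maximum entropy:
R = H_max - H(X)

Maximum entropy for 3 symbols: H_max = log_e(3) = 1.0986 nats
Actual entropy: H(X) = 1.0263 nats
Redundancy: R = 1.0986 - 1.0263 = 0.0723 nats

This redundancy represents potential for compression: the source could be compressed by 0.0723 nats per symbol.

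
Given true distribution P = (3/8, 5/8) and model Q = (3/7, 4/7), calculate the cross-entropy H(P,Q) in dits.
0.2899 dits

Cross-entropy: H(P,Q) = -Σ p(x) log q(x)

Alternatively: H(P,Q) = H(P) + D_KL(P||Q)
H(P) = 0.2873 dits
D_KL(P||Q) = 0.0026 dits

H(P,Q) = 0.2873 + 0.0026 = 0.2899 dits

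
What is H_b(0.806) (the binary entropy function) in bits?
0.7098 bits

The binary entropy function is:
H(p) = -p log(p) - (1-p) log(1-p)

H(0.806) = -0.806 × log_2(0.806) - 0.194 × log_2(0.194)
H(0.806) = 0.7098 bits

Note: Binary entropy is maximized at p=0.5 (H=1 bit) and minimized at p=0 or p=1 (H=0).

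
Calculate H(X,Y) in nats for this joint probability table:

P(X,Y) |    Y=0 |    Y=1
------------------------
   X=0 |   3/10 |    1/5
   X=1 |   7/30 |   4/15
1.3751 nats

Joint entropy is H(X,Y) = -Σ_{x,y} p(x,y) log p(x,y).

Summing over all non-zero entries:
H(X,Y) = -[3/10·log_e(3/10) + 1/5·log_e(1/5) + 7/30·log_e(7/30) + 4/15·log_e(4/15)]
H(X,Y) = 1.3751 nats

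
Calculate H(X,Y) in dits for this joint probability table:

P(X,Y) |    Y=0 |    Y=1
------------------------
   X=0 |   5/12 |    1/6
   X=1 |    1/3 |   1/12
0.5371 dits

Joint entropy is H(X,Y) = -Σ_{x,y} p(x,y) log p(x,y).

Summing over all non-zero entries:
H(X,Y) = -[5/12·log_10(5/12) + 1/6·log_10(1/6) + 1/3·log_10(1/3) + 1/12·log_10(1/12)]
H(X,Y) = 0.5371 dits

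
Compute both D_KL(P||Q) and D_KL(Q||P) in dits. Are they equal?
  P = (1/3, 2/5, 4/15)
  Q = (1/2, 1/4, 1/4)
D_KL(P||Q) = 0.0304, D_KL(Q||P) = 0.0300

KL divergence is not symmetric: D_KL(P||Q) ≠ D_KL(Q||P) in general.

D_KL(P||Q) = 0.0304 dits
D_KL(Q||P) = 0.0300 dits

No, they are not equal!

This asymmetry is why KL divergence is not a true distance metric.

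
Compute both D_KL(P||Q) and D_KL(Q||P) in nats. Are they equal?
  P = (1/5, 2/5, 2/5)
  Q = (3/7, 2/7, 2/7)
D_KL(P||Q) = 0.1167, D_KL(Q||P) = 0.1344

KL divergence is not symmetric: D_KL(P||Q) ≠ D_KL(Q||P) in general.

D_KL(P||Q) = 0.1167 nats
D_KL(Q||P) = 0.1344 nats

No, they are not equal!

This asymmetry is why KL divergence is not a true distance metric.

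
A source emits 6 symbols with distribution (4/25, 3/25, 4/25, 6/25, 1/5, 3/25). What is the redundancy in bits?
0.0463 bits

Redundancy measures how far a source is from maximum entropy:
R = H_max - H(X)

Maximum entropy for 6 symbols: H_max = log_2(6) = 2.5850 bits
Actual entropy: H(X) = 2.5387 bits
Redundancy: R = 2.5850 - 2.5387 = 0.0463 bits

This redundancy represents potential for compression: the source could be compressed by 0.0463 bits per symbol.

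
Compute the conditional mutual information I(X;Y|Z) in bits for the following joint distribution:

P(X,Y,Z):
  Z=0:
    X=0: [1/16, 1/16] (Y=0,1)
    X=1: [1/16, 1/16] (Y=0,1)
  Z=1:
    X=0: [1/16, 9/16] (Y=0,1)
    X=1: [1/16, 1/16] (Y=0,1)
0.0694 bits

Conditional mutual information: I(X;Y|Z) = H(X|Z) + H(Y|Z) - H(X,Y|Z)

H(Z) = 0.8113
H(X,Z) = 1.5488 → H(X|Z) = 0.7375
H(Y,Z) = 1.5488 → H(Y|Z) = 0.7375
H(X,Y,Z) = 2.2169 → H(X,Y|Z) = 1.4056

I(X;Y|Z) = 0.7375 + 0.7375 - 1.4056 = 0.0694 bits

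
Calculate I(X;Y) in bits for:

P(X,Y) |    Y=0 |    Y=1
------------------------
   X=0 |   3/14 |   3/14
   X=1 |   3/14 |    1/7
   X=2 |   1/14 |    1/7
0.0279 bits

Mutual information: I(X;Y) = H(X) + H(Y) - H(X,Y)

Marginals:
P(X) = (3/7, 5/14, 3/14), H(X) = 1.5306 bits
P(Y) = (1/2, 1/2), H(Y) = 1.0000 bits

Joint entropy: H(X,Y) = 2.5027 bits

I(X;Y) = 1.5306 + 1.0000 - 2.5027 = 0.0279 bits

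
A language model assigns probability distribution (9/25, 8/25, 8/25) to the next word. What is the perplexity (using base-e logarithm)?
2.9953

Perplexity is e^H (or exp(H) for natural log).

First, H = -Σ p log p = 1.0970 nats
Perplexity = e^1.0970 = 2.9953

Interpretation: The model's uncertainty is equivalent to choosing uniformly among 3.0 options.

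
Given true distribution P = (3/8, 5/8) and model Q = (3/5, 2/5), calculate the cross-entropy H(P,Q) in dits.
0.3319 dits

Cross-entropy: H(P,Q) = -Σ p(x) log q(x)

Alternatively: H(P,Q) = H(P) + D_KL(P||Q)
H(P) = 0.2873 dits
D_KL(P||Q) = 0.0446 dits

H(P,Q) = 0.2873 + 0.0446 = 0.3319 dits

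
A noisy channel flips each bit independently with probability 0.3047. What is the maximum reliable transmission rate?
0.1130 bits

For a binary symmetric channel (BSC) with error probability p:
Capacity C = 1 - H(p) bits per symbol

where H(p) = -p log₂(p) - (1-p) log₂(1-p) is the binary entropy function.

H(0.3047) = 0.8870 bits
C = 1 - 0.8870 = 0.1130 bits per symbol

This means we can reliably transmit up to 0.1130 bits of information per channel use.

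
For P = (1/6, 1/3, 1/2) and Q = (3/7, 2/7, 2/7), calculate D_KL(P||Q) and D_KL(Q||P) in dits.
D_KL(P||Q) = 0.0755, D_KL(Q||P) = 0.0872

KL divergence is not symmetric: D_KL(P||Q) ≠ D_KL(Q||P) in general.

D_KL(P||Q) = 0.0755 dits
D_KL(Q||P) = 0.0872 dits

No, they are not equal!

This asymmetry is why KL divergence is not a true distance metric.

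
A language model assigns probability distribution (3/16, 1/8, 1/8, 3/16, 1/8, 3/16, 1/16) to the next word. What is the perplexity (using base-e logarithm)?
6.6505

Perplexity is e^H (or exp(H) for natural log).

First, H = -Σ p log p = 1.8947 nats
Perplexity = e^1.8947 = 6.6505

Interpretation: The model's uncertainty is equivalent to choosing uniformly among 6.7 options.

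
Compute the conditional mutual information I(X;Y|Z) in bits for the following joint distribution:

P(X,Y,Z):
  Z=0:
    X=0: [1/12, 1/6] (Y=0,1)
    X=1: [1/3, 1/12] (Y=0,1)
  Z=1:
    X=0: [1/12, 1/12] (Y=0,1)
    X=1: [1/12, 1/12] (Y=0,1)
0.1059 bits

Conditional mutual information: I(X;Y|Z) = H(X|Z) + H(Y|Z) - H(X,Y|Z)

H(Z) = 0.9183
H(X,Z) = 1.8879 → H(X|Z) = 0.9696
H(Y,Z) = 1.8879 → H(Y|Z) = 0.9696
H(X,Y,Z) = 2.7516 → H(X,Y|Z) = 1.8333

I(X;Y|Z) = 0.9696 + 0.9696 - 1.8333 = 0.1059 bits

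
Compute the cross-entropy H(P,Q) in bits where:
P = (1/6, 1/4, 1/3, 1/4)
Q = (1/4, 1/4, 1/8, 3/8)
2.1871 bits

Cross-entropy: H(P,Q) = -Σ p(x) log q(x)

Alternatively: H(P,Q) = H(P) + D_KL(P||Q)
H(P) = 1.9591 bits
D_KL(P||Q) = 0.2279 bits

H(P,Q) = 1.9591 + 0.2279 = 2.1871 bits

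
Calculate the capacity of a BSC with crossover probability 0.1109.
0.4974 bits

For a binary symmetric channel (BSC) with error probability p:
Capacity C = 1 - H(p) bits per symbol

where H(p) = -p log₂(p) - (1-p) log₂(1-p) is the binary entropy function.

H(0.1109) = 0.5026 bits
C = 1 - 0.5026 = 0.4974 bits per symbol

This means we can reliably transmit up to 0.4974 bits of information per channel use.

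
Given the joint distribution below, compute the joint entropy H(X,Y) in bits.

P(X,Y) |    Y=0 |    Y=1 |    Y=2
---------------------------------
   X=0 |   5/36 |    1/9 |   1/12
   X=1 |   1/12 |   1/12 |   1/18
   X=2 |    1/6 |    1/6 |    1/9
3.0895 bits

Joint entropy is H(X,Y) = -Σ_{x,y} p(x,y) log p(x,y).

Summing over all non-zero entries:
H(X,Y) = -[5/36·log_2(5/36) + 1/9·log_2(1/9) + 1/12·log_2(1/12) + 1/12·log_2(1/12) + 1/12·log_2(1/12) + 1/18·log_2(1/18) + 1/6·log_2(1/6) + 1/6·log_2(1/6) + 1/9·log_2(1/9)]
H(X,Y) = 3.0895 bits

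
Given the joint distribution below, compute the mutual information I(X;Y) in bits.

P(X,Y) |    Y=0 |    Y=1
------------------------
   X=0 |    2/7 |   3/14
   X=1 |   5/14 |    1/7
0.0161 bits

Mutual information: I(X;Y) = H(X) + H(Y) - H(X,Y)

Marginals:
P(X) = (1/2, 1/2), H(X) = 1.0000 bits
P(Y) = (9/14, 5/14), H(Y) = 0.9403 bits

Joint entropy: H(X,Y) = 1.9242 bits

I(X;Y) = 1.0000 + 0.9403 - 1.9242 = 0.0161 bits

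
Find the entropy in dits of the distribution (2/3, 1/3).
0.2764 dits

Shannon entropy is H(X) = -Σ p(x) log p(x).

For P = (2/3, 1/3):
H = -2/3 × log_10(2/3) -1/3 × log_10(1/3)
H = 0.2764 dits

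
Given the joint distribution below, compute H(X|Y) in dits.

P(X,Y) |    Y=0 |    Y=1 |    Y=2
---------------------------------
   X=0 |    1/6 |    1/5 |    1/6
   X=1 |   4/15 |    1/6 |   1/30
0.2742 dits

Using the chain rule: H(X|Y) = H(X,Y) - H(Y)

First, compute H(X,Y) = 0.7312 dits

Marginal P(Y) = (13/30, 11/30, 1/5)
H(Y) = 0.4569 dits

H(X|Y) = H(X,Y) - H(Y) = 0.7312 - 0.4569 = 0.2742 dits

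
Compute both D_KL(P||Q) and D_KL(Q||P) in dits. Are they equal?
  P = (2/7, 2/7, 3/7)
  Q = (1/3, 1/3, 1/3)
D_KL(P||Q) = 0.0085, D_KL(Q||P) = 0.0082

KL divergence is not symmetric: D_KL(P||Q) ≠ D_KL(Q||P) in general.

D_KL(P||Q) = 0.0085 dits
D_KL(Q||P) = 0.0082 dits

No, they are not equal!

This asymmetry is why KL divergence is not a true distance metric.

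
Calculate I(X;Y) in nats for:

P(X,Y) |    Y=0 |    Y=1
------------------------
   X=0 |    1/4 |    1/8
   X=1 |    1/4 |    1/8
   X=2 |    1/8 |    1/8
0.0109 nats

Mutual information: I(X;Y) = H(X) + H(Y) - H(X,Y)

Marginals:
P(X) = (3/8, 3/8, 1/4), H(X) = 1.0822 nats
P(Y) = (5/8, 3/8), H(Y) = 0.6616 nats

Joint entropy: H(X,Y) = 1.7329 nats

I(X;Y) = 1.0822 + 0.6616 - 1.7329 = 0.0109 nats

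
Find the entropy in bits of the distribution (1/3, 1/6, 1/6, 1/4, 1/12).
2.1887 bits

Shannon entropy is H(X) = -Σ p(x) log p(x).

For P = (1/3, 1/6, 1/6, 1/4, 1/12):
H = -1/3 × log_2(1/3) -1/6 × log_2(1/6) -1/6 × log_2(1/6) -1/4 × log_2(1/4) -1/12 × log_2(1/12)
H = 2.1887 bits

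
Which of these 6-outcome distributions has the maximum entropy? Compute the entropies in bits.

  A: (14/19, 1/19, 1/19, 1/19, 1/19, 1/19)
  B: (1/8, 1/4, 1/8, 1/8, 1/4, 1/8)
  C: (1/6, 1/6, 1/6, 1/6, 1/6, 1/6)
C

For a discrete distribution over n outcomes, entropy is maximized by the uniform distribution.

Computing entropies:
H(A) = 1.4425 bits
H(B) = 2.5000 bits
H(C) = 2.5850 bits

The uniform distribution (where all probabilities equal 1/6) achieves the maximum entropy of log_2(6) = 2.5850 bits.

Distribution C has the highest entropy.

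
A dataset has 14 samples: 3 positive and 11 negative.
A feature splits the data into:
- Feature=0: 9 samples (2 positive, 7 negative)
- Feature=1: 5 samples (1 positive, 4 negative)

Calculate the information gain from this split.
0.0005 bits

Information Gain = H(Y) - H(Y|Feature)

Before split:
P(positive) = 3/14 = 0.2143
H(Y) = 0.7496 bits

After split:
Feature=0: H = 0.7642 bits (weight = 9/14)
Feature=1: H = 0.7219 bits (weight = 5/14)
H(Y|Feature) = (9/14)×0.7642 + (5/14)×0.7219 = 0.7491 bits

Information Gain = 0.7496 - 0.7491 = 0.0005 bits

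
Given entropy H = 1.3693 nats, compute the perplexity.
3.9326

Perplexity is e^H (or exp(H) for natural log).

H = 1.3693 nats
Perplexity = e^1.3693 = 3.9326

Interpretation: The model's uncertainty is equivalent to choosing uniformly among 3.9 options.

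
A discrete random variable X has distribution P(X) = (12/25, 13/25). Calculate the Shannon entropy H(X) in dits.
0.3007 dits

Shannon entropy is H(X) = -Σ p(x) log p(x).

For P = (12/25, 13/25):
H = -12/25 × log_10(12/25) -13/25 × log_10(13/25)
H = 0.3007 dits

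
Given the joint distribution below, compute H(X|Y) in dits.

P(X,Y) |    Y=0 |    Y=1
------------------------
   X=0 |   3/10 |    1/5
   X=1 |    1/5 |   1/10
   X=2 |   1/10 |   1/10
0.4442 dits

Using the chain rule: H(X|Y) = H(X,Y) - H(Y)

First, compute H(X,Y) = 0.7365 dits

Marginal P(Y) = (3/5, 2/5)
H(Y) = 0.2923 dits

H(X|Y) = H(X,Y) - H(Y) = 0.7365 - 0.2923 = 0.4442 dits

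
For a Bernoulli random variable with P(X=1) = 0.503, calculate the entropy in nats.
0.6931 nats

The binary entropy function is:
H(p) = -p log(p) - (1-p) log(1-p)

H(0.503) = -0.503 × log_e(0.503) - 0.497 × log_e(0.497)
H(0.503) = 0.6931 nats

Note: Binary entropy is maximized at p=0.5 (H=1 bit) and minimized at p=0 or p=1 (H=0).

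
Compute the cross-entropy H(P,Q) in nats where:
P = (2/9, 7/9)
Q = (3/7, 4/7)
0.6235 nats

Cross-entropy: H(P,Q) = -Σ p(x) log q(x)

Alternatively: H(P,Q) = H(P) + D_KL(P||Q)
H(P) = 0.5297 nats
D_KL(P||Q) = 0.0938 nats

H(P,Q) = 0.5297 + 0.0938 = 0.6235 nats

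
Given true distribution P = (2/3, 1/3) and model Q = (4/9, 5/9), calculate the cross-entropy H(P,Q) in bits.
1.0626 bits

Cross-entropy: H(P,Q) = -Σ p(x) log q(x)

Alternatively: H(P,Q) = H(P) + D_KL(P||Q)
H(P) = 0.9183 bits
D_KL(P||Q) = 0.1443 bits

H(P,Q) = 0.9183 + 0.1443 = 1.0626 bits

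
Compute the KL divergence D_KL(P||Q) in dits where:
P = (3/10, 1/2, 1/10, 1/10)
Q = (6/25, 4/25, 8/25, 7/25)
0.1813 dits

KL divergence: D_KL(P||Q) = Σ p(x) log(p(x)/q(x))

Computing term by term:
  x=0: 3/10 × log_10[(3/10)/(6/25)] = 3/10 × 0.0969 = 0.0291
  x=1: 1/2 × log_10[(1/2)/(4/25)] = 1/2 × 0.4949 = 0.2474
  x=2: 1/10 × log_10[(1/10)/(8/25)] = 1/10 × -0.5051 = -0.0505
  x=3: 1/10 × log_10[(1/10)/(7/25)] = 1/10 × -0.4472 = -0.0447

D_KL(P||Q) = 0.1813 dits

Note: KL divergence is always non-negative and equals 0 iff P = Q.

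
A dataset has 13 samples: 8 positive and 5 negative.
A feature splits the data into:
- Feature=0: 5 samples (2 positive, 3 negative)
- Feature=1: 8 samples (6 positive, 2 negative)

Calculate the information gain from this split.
0.0885 bits

Information Gain = H(Y) - H(Y|Feature)

Before split:
P(positive) = 8/13 = 0.6154
H(Y) = 0.9612 bits

After split:
Feature=0: H = 0.9710 bits (weight = 5/13)
Feature=1: H = 0.8113 bits (weight = 8/13)
H(Y|Feature) = (5/13)×0.9710 + (8/13)×0.8113 = 0.8727 bits

Information Gain = 0.9612 - 0.8727 = 0.0885 bits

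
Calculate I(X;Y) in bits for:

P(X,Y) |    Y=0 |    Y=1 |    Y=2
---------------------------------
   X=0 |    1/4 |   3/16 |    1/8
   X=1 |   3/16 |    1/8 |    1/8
0.0042 bits

Mutual information: I(X;Y) = H(X) + H(Y) - H(X,Y)

Marginals:
P(X) = (9/16, 7/16), H(X) = 0.9887 bits
P(Y) = (7/16, 5/16, 1/4), H(Y) = 1.5462 bits

Joint entropy: H(X,Y) = 2.5306 bits

I(X;Y) = 0.9887 + 1.5462 - 2.5306 = 0.0042 bits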